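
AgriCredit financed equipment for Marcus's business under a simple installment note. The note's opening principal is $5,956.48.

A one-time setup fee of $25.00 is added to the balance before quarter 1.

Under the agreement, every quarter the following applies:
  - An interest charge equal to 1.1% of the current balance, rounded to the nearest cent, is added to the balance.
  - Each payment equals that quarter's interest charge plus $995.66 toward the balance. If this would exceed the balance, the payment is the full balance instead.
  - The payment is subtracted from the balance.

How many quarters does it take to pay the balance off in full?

Quarter 1: $5,981.48 +$65.80 interest = $6,047.28; pay $1,061.46 → $4,985.82
Quarter 2: $4,985.82 +$54.84 interest = $5,040.66; pay $1,050.50 → $3,990.16
Quarter 3: $3,990.16 +$43.89 interest = $4,034.05; pay $1,039.55 → $2,994.50
Quarter 4: $2,994.50 +$32.94 interest = $3,027.44; pay $1,028.60 → $1,998.84
Quarter 5: $1,998.84 +$21.99 interest = $2,020.83; pay $1,017.65 → $1,003.18
Quarter 6: $1,003.18 +$11.03 interest = $1,014.21; pay $1,006.69 → $7.52
Quarter 7: $7.52 +$0.08 interest = $7.60; pay $7.60 → $0.00
Balance reaches $0.00 in quarter 7.

7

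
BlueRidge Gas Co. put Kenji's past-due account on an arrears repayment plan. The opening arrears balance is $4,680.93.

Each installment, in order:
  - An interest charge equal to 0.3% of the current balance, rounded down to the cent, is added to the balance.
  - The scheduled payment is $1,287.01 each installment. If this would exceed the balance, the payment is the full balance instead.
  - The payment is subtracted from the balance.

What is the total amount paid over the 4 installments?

$4,714.13

# | Opening | Interest | Payment | End bal
1 | $4,680.93 | $14.04 | $1,287.01 | $3,407.96
2 | $3,407.96 | $10.22 | $1,287.01 | $2,131.17
3 | $2,131.17 | $6.39 | $1,287.01 | $850.55
4 | $850.55 | $2.55 | $853.10 | $0.00
Total paid: $4,714.13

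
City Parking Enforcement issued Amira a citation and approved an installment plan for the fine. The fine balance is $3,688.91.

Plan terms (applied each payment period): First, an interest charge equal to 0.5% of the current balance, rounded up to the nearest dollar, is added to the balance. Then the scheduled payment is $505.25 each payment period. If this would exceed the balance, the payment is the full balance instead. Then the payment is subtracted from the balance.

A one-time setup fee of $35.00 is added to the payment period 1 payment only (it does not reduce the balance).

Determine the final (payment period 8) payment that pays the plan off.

$236.16

Payment period 1: opening $3,688.91; interest $19.00 → $3,707.91; payment $505.25 (+ $35.00 fee); balance $3,202.66
Payment period 2: opening $3,202.66; interest $17.00 → $3,219.66; payment $505.25; balance $2,714.41
Payment period 3: opening $2,714.41; interest $14.00 → $2,728.41; payment $505.25; balance $2,223.16
Payment period 4: opening $2,223.16; interest $12.00 → $2,235.16; payment $505.25; balance $1,729.91
Payment period 5: opening $1,729.91; interest $9.00 → $1,738.91; payment $505.25; balance $1,233.66
Payment period 6: opening $1,233.66; interest $7.00 → $1,240.66; payment $505.25; balance $735.41
Payment period 7: opening $735.41; interest $4.00 → $739.41; payment $505.25; balance $234.16
Payment period 8: opening $234.16; interest $2.00 → $236.16; payment $236.16; balance $0.00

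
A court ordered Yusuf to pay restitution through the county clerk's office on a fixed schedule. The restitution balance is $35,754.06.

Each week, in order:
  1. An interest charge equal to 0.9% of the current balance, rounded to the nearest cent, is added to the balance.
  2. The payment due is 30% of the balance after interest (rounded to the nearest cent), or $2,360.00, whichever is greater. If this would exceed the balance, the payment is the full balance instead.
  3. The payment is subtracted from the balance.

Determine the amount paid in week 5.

$2,693.36

Week 1: opening $35,754.06; interest $321.79 → $36,075.85; payment $10,822.76; balance $25,253.09
Week 2: opening $25,253.09; interest $227.28 → $25,480.37; payment $7,644.11; balance $17,836.26
Week 3: opening $17,836.26; interest $160.53 → $17,996.79; payment $5,399.04; balance $12,597.75
Week 4: opening $12,597.75; interest $113.38 → $12,711.13; payment $3,813.34; balance $8,897.79
Week 5: opening $8,897.79; interest $80.08 → $8,977.87; payment $2,693.36; balance $6,284.51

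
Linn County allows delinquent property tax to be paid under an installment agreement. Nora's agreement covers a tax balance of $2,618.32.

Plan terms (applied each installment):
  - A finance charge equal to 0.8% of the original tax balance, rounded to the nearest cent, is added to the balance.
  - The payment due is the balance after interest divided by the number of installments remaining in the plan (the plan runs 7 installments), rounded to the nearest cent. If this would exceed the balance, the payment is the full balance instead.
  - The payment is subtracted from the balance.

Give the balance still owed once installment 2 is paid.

# | Opening | Interest | Payment | End bal
1 | $2,618.32 | $20.95 | $377.04 | $2,262.23
2 | $2,262.23 | $20.95 | $380.53 | $1,902.65

$1,902.65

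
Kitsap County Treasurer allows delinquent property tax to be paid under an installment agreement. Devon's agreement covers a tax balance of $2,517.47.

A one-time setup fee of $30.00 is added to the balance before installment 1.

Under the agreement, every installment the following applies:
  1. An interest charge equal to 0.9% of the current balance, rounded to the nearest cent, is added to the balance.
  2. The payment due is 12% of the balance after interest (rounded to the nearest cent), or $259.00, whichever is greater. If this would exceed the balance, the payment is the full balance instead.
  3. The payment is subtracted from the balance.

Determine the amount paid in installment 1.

$308.45

# | Opening | Interest | Payment | End bal
1 | $2,547.47 | $22.93 | $308.45 | $2,261.95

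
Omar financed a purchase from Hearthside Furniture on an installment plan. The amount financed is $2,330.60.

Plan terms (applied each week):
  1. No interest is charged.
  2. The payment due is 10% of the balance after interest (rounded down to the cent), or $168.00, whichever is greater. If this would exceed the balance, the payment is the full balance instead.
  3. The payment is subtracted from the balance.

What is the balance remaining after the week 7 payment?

Week 1: opening $2,330.60; payment $233.06; balance $2,097.54
Week 2: opening $2,097.54; payment $209.75; balance $1,887.79
Week 3: opening $1,887.79; payment $188.77; balance $1,699.02
Week 4: opening $1,699.02; payment $169.90; balance $1,529.12
Week 5: opening $1,529.12; payment $168.00; balance $1,361.12
Week 6: opening $1,361.12; payment $168.00; balance $1,193.12
Week 7: opening $1,193.12; payment $168.00; balance $1,025.12

$1,025.12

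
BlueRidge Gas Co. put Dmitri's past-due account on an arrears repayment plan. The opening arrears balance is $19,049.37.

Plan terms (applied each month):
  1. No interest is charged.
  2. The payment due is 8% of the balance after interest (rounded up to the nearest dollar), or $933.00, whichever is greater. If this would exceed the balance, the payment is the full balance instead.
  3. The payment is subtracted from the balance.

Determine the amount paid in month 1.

$1,524.00

Month 1: $19,049.37 − $1,524.00 → $17,525.37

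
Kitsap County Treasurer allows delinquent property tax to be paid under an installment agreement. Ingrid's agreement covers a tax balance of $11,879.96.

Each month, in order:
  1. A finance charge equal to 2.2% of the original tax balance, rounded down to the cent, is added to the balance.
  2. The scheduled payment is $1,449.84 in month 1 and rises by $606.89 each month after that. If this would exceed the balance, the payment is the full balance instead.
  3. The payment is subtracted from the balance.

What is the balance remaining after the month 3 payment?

Month 1: opening $11,879.96; interest $261.35 → $12,141.31; payment $1,449.84; balance $10,691.47
Month 2: opening $10,691.47; interest $261.35 → $10,952.82; payment $2,056.73; balance $8,896.09
Month 3: opening $8,896.09; interest $261.35 → $9,157.44; payment $2,663.62; balance $6,493.82

$6,493.82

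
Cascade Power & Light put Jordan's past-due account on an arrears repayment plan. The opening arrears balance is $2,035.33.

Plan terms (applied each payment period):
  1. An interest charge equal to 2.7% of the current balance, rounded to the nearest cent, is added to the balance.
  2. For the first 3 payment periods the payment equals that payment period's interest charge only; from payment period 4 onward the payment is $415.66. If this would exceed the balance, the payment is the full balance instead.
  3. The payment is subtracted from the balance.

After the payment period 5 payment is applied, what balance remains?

$1,304.17

Payment period 1: $2,035.33 +$54.95 interest = $2,090.28; pay $54.95 → $2,035.33
Payment period 2: $2,035.33 +$54.95 interest = $2,090.28; pay $54.95 → $2,035.33
Payment period 3: $2,035.33 +$54.95 interest = $2,090.28; pay $54.95 → $2,035.33
Payment period 4: $2,035.33 +$54.95 interest = $2,090.28; pay $415.66 → $1,674.62
Payment period 5: $1,674.62 +$45.21 interest = $1,719.83; pay $415.66 → $1,304.17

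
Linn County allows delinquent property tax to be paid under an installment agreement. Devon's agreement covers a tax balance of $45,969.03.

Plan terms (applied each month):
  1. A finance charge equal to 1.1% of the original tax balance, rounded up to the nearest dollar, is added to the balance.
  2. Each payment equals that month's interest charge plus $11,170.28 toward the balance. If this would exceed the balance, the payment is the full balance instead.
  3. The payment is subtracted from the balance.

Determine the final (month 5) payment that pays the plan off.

$1,793.91

Month 1: opening $45,969.03; interest $506.00 → $46,475.03; payment $11,676.28; balance $34,798.75
Month 2: opening $34,798.75; interest $506.00 → $35,304.75; payment $11,676.28; balance $23,628.47
Month 3: opening $23,628.47; interest $506.00 → $24,134.47; payment $11,676.28; balance $12,458.19
Month 4: opening $12,458.19; interest $506.00 → $12,964.19; payment $11,676.28; balance $1,287.91
Month 5: opening $1,287.91; interest $506.00 → $1,793.91; payment $1,793.91; balance $0.00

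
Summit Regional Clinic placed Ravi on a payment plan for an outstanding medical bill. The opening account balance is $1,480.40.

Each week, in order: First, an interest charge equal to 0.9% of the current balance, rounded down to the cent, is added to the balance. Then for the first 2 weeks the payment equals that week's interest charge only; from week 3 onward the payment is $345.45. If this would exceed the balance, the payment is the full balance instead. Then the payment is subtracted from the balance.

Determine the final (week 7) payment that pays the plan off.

# | Opening | Interest | Payment | End bal
1 | $1,480.40 | $13.32 | $13.32 | $1,480.40
2 | $1,480.40 | $13.32 | $13.32 | $1,480.40
3 | $1,480.40 | $13.32 | $345.45 | $1,148.27
4 | $1,148.27 | $10.33 | $345.45 | $813.15
5 | $813.15 | $7.31 | $345.45 | $475.01
6 | $475.01 | $4.27 | $345.45 | $133.83
7 | $133.83 | $1.20 | $135.03 | $0.00

$135.03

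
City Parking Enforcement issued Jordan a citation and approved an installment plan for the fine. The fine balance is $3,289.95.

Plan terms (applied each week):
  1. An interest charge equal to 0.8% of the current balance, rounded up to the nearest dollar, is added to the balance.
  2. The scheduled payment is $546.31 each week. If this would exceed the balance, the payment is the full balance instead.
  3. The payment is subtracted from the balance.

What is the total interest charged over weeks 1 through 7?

$99.00

Week 1: $3,289.95 +$27.00 interest = $3,316.95; pay $546.31 → $2,770.64
Week 2: $2,770.64 +$23.00 interest = $2,793.64; pay $546.31 → $2,247.33
Week 3: $2,247.33 +$18.00 interest = $2,265.33; pay $546.31 → $1,719.02
Week 4: $1,719.02 +$14.00 interest = $1,733.02; pay $546.31 → $1,186.71
Week 5: $1,186.71 +$10.00 interest = $1,196.71; pay $546.31 → $650.40
Week 6: $650.40 +$6.00 interest = $656.40; pay $546.31 → $110.09
Week 7: $110.09 +$1.00 interest = $111.09; pay $111.09 → $0.00
Total interest: $27.00 + $23.00 + $18.00 + $14.00 + $10.00 + $6.00 + $1.00 = $99.00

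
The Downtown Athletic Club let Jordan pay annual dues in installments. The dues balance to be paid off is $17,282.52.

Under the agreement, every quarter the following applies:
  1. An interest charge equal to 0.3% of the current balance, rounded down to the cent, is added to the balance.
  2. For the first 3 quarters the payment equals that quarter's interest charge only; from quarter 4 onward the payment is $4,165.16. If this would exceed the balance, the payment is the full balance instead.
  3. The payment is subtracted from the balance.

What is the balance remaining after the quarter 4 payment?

$13,169.20

Quarter 1: opening $17,282.52; interest $51.84 → $17,334.36; payment $51.84; balance $17,282.52
Quarter 2: opening $17,282.52; interest $51.84 → $17,334.36; payment $51.84; balance $17,282.52
Quarter 3: opening $17,282.52; interest $51.84 → $17,334.36; payment $51.84; balance $17,282.52
Quarter 4: opening $17,282.52; interest $51.84 → $17,334.36; payment $4,165.16; balance $13,169.20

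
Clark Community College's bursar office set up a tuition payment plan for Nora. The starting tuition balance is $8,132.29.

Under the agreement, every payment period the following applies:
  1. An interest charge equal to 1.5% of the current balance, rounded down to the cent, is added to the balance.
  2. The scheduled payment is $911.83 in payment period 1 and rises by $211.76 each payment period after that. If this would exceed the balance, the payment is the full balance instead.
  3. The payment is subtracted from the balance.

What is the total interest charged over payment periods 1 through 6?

Payment period 1: opening $8,132.29; interest $121.98 → $8,254.27; payment $911.83; balance $7,342.44
Payment period 2: opening $7,342.44; interest $110.13 → $7,452.57; payment $1,123.59; balance $6,328.98
Payment period 3: opening $6,328.98; interest $94.93 → $6,423.91; payment $1,335.35; balance $5,088.56
Payment period 4: opening $5,088.56; interest $76.32 → $5,164.88; payment $1,547.11; balance $3,617.77
Payment period 5: opening $3,617.77; interest $54.26 → $3,672.03; payment $1,758.87; balance $1,913.16
Payment period 6: opening $1,913.16; interest $28.69 → $1,941.85; payment $1,941.85; balance $0.00
Total interest: $121.98 + $110.13 + $94.93 + $76.32 + $54.26 + $28.69 = $486.31

$486.31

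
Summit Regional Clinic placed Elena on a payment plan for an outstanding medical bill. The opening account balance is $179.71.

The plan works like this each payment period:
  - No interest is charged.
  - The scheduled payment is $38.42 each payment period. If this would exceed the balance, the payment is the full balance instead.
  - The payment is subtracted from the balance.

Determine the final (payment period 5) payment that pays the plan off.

$26.03

# | Opening | Payment | End bal
1 | $179.71 | $38.42 | $141.29
2 | $141.29 | $38.42 | $102.87
3 | $102.87 | $38.42 | $64.45
4 | $64.45 | $38.42 | $26.03
5 | $26.03 | $26.03 | $0.00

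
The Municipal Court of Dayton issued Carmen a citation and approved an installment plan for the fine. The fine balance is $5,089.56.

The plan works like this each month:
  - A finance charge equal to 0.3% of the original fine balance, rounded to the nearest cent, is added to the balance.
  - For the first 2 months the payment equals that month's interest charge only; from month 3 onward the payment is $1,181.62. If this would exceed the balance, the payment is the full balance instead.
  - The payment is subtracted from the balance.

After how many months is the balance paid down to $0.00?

Month 1: $5,089.56 +$15.27 interest = $5,104.83; pay $15.27 → $5,089.56
Month 2: $5,089.56 +$15.27 interest = $5,104.83; pay $15.27 → $5,089.56
Month 3: $5,089.56 +$15.27 interest = $5,104.83; pay $1,181.62 → $3,923.21
Month 4: $3,923.21 +$15.27 interest = $3,938.48; pay $1,181.62 → $2,756.86
Month 5: $2,756.86 +$15.27 interest = $2,772.13; pay $1,181.62 → $1,590.51
Month 6: $1,590.51 +$15.27 interest = $1,605.78; pay $1,181.62 → $424.16
Month 7: $424.16 +$15.27 interest = $439.43; pay $439.43 → $0.00
Balance reaches $0.00 in month 7.

7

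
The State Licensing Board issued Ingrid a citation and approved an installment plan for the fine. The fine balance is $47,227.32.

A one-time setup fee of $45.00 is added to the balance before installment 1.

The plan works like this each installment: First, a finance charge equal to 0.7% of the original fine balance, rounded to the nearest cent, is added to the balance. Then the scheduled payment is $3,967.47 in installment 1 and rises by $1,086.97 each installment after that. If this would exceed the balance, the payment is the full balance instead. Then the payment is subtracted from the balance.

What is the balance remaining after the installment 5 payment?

$18,218.22

# | Opening | Interest | Payment | End bal
1 | $47,272.32 | $330.59 | $3,967.47 | $43,635.44
2 | $43,635.44 | $330.59 | $5,054.44 | $38,911.59
3 | $38,911.59 | $330.59 | $6,141.41 | $33,100.77
4 | $33,100.77 | $330.59 | $7,228.38 | $26,202.98
5 | $26,202.98 | $330.59 | $8,315.35 | $18,218.22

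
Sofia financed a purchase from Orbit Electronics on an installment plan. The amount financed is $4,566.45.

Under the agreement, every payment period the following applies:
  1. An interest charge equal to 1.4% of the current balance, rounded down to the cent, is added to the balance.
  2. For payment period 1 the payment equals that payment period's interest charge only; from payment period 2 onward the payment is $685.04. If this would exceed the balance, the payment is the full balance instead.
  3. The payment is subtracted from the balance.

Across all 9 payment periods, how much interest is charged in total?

$324.92

Payment period 1: $4,566.45 +$63.93 interest = $4,630.38; pay $63.93 → $4,566.45
Payment period 2: $4,566.45 +$63.93 interest = $4,630.38; pay $685.04 → $3,945.34
Payment period 3: $3,945.34 +$55.23 interest = $4,000.57; pay $685.04 → $3,315.53
Payment period 4: $3,315.53 +$46.41 interest = $3,361.94; pay $685.04 → $2,676.90
Payment period 5: $2,676.90 +$37.47 interest = $2,714.37; pay $685.04 → $2,029.33
Payment period 6: $2,029.33 +$28.41 interest = $2,057.74; pay $685.04 → $1,372.70
Payment period 7: $1,372.70 +$19.21 interest = $1,391.91; pay $685.04 → $706.87
Payment period 8: $706.87 +$9.89 interest = $716.76; pay $685.04 → $31.72
Payment period 9: $31.72 +$0.44 interest = $32.16; pay $32.16 → $0.00
Total interest: $63.93 + $63.93 + $55.23 + $46.41 + $37.47 + $28.41 + $19.21 + $9.89 + $0.44 = $324.92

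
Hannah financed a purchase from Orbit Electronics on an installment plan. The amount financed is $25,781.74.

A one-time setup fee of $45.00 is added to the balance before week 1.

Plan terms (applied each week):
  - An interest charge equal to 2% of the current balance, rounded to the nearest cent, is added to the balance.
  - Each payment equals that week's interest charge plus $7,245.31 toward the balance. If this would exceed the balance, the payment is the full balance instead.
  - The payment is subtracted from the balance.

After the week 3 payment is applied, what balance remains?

$4,090.81

Week 1: $25,826.74 +$516.53 interest = $26,343.27; pay $7,761.84 → $18,581.43
Week 2: $18,581.43 +$371.63 interest = $18,953.06; pay $7,616.94 → $11,336.12
Week 3: $11,336.12 +$226.72 interest = $11,562.84; pay $7,472.03 → $4,090.81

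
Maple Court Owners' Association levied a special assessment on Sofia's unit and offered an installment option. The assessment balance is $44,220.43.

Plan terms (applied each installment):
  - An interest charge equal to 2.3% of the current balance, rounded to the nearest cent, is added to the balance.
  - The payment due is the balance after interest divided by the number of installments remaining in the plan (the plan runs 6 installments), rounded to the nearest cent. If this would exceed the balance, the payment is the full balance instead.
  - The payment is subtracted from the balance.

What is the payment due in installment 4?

Installment 1: $44,220.43 +$1,017.07 interest = $45,237.50; pay $7,539.58 → $37,697.92
Installment 2: $37,697.92 +$867.05 interest = $38,564.97; pay $7,712.99 → $30,851.98
Installment 3: $30,851.98 +$709.60 interest = $31,561.58; pay $7,890.40 → $23,671.18
Installment 4: $23,671.18 +$544.44 interest = $24,215.62; pay $8,071.87 → $16,143.75

$8,071.87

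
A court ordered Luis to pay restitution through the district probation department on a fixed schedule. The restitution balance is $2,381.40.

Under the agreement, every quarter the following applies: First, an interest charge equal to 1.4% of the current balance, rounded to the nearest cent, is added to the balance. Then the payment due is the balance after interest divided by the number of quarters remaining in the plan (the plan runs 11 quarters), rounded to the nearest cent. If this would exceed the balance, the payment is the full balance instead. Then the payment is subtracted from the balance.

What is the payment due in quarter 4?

# | Opening | Interest | Payment | End bal
1 | $2,381.40 | $33.34 | $219.52 | $2,195.22
2 | $2,195.22 | $30.73 | $222.60 | $2,003.35
3 | $2,003.35 | $28.05 | $225.71 | $1,805.69
4 | $1,805.69 | $25.28 | $228.87 | $1,602.10

$228.87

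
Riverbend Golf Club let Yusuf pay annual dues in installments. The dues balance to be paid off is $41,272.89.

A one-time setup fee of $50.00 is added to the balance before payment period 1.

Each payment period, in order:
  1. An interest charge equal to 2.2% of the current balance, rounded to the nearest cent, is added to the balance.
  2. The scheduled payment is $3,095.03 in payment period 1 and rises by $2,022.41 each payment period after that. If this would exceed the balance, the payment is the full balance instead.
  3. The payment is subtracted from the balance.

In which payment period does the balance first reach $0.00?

# | Opening | Interest | Payment | End bal
1 | $41,322.89 | $909.10 | $3,095.03 | $39,136.96
2 | $39,136.96 | $861.01 | $5,117.44 | $34,880.53
3 | $34,880.53 | $767.37 | $7,139.85 | $28,508.05
4 | $28,508.05 | $627.18 | $9,162.26 | $19,972.97
5 | $19,972.97 | $439.41 | $11,184.67 | $9,227.71
6 | $9,227.71 | $203.01 | $9,430.72 | $0.00
Balance reaches $0.00 in payment period 6.

6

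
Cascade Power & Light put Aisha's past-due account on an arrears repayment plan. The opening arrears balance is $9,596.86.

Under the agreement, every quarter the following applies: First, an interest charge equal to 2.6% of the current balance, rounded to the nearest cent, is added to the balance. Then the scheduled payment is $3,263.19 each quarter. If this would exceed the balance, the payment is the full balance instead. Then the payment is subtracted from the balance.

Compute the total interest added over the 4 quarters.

Quarter 1: opening $9,596.86; interest $249.52 → $9,846.38; payment $3,263.19; balance $6,583.19
Quarter 2: opening $6,583.19; interest $171.16 → $6,754.35; payment $3,263.19; balance $3,491.16
Quarter 3: opening $3,491.16; interest $90.77 → $3,581.93; payment $3,263.19; balance $318.74
Quarter 4: opening $318.74; interest $8.29 → $327.03; payment $327.03; balance $0.00
Total interest: $249.52 + $171.16 + $90.77 + $8.29 = $519.74

$519.74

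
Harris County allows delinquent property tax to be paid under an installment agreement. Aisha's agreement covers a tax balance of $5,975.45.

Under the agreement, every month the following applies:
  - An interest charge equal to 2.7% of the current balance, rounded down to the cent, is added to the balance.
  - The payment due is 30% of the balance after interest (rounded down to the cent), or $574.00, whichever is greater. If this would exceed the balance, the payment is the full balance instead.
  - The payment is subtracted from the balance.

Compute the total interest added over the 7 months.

Month 1: $5,975.45 +$161.33 interest = $6,136.78; pay $1,841.03 → $4,295.75
Month 2: $4,295.75 +$115.98 interest = $4,411.73; pay $1,323.51 → $3,088.22
Month 3: $3,088.22 +$83.38 interest = $3,171.60; pay $951.48 → $2,220.12
Month 4: $2,220.12 +$59.94 interest = $2,280.06; pay $684.01 → $1,596.05
Month 5: $1,596.05 +$43.09 interest = $1,639.14; pay $574.00 → $1,065.14
Month 6: $1,065.14 +$28.75 interest = $1,093.89; pay $574.00 → $519.89
Month 7: $519.89 +$14.03 interest = $533.92; pay $533.92 → $0.00
Total interest: $161.33 + $115.98 + $83.38 + $59.94 + $43.09 + $28.75 + $14.03 = $506.50

$506.50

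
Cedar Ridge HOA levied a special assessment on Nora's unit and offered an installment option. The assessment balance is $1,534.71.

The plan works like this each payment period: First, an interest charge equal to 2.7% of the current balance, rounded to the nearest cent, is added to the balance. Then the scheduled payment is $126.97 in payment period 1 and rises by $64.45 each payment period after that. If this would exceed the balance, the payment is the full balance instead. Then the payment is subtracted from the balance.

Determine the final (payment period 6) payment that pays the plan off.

$432.56

Payment period 1: opening $1,534.71; interest $41.44 → $1,576.15; payment $126.97; balance $1,449.18
Payment period 2: opening $1,449.18; interest $39.13 → $1,488.31; payment $191.42; balance $1,296.89
Payment period 3: opening $1,296.89; interest $35.02 → $1,331.91; payment $255.87; balance $1,076.04
Payment period 4: opening $1,076.04; interest $29.05 → $1,105.09; payment $320.32; balance $784.77
Payment period 5: opening $784.77; interest $21.19 → $805.96; payment $384.77; balance $421.19
Payment period 6: opening $421.19; interest $11.37 → $432.56; payment $432.56; balance $0.00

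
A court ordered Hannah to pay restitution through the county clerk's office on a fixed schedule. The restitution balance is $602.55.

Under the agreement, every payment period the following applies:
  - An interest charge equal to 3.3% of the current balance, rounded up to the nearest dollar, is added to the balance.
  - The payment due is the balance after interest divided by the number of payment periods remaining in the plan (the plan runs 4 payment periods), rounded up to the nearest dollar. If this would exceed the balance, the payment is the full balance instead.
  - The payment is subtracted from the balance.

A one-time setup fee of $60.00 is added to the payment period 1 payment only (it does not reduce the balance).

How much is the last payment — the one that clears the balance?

# | Opening | Interest | Payment | Fee | End bal
1 | $602.55 | $20.00 | $156.00 | $60.00 | $466.55
2 | $466.55 | $16.00 | $161.00 | — | $321.55
3 | $321.55 | $11.00 | $167.00 | — | $165.55
4 | $165.55 | $6.00 | $171.55 | — | $0.00

$171.55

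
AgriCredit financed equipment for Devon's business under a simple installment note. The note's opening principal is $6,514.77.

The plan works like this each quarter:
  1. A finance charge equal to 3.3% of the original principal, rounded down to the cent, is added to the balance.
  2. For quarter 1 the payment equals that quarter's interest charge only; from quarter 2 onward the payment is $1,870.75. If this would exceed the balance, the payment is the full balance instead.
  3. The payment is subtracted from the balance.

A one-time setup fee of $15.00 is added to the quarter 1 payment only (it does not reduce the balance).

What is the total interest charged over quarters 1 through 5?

Quarter 1: opening $6,514.77; interest $214.98 → $6,729.75; payment $214.98 (+ $15.00 fee); balance $6,514.77
Quarter 2: opening $6,514.77; interest $214.98 → $6,729.75; payment $1,870.75; balance $4,859.00
Quarter 3: opening $4,859.00; interest $214.98 → $5,073.98; payment $1,870.75; balance $3,203.23
Quarter 4: opening $3,203.23; interest $214.98 → $3,418.21; payment $1,870.75; balance $1,547.46
Quarter 5: opening $1,547.46; interest $214.98 → $1,762.44; payment $1,762.44; balance $0.00
Total interest: $214.98 + $214.98 + $214.98 + $214.98 + $214.98 = $1,074.90

$1,074.90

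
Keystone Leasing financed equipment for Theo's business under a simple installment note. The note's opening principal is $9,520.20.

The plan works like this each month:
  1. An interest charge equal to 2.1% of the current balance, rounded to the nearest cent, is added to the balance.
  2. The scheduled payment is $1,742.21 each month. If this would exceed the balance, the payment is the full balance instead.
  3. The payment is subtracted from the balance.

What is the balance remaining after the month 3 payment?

$4,795.50

Month 1: $9,520.20 +$199.92 interest = $9,720.12; pay $1,742.21 → $7,977.91
Month 2: $7,977.91 +$167.54 interest = $8,145.45; pay $1,742.21 → $6,403.24
Month 3: $6,403.24 +$134.47 interest = $6,537.71; pay $1,742.21 → $4,795.50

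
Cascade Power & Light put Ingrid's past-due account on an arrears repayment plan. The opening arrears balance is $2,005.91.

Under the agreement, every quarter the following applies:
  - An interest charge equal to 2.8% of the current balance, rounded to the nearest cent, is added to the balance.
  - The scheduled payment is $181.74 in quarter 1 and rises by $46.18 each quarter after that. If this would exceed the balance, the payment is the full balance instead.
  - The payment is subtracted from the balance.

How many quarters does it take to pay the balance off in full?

Quarter 1: $2,005.91 +$56.17 interest = $2,062.08; pay $181.74 → $1,880.34
Quarter 2: $1,880.34 +$52.65 interest = $1,932.99; pay $227.92 → $1,705.07
Quarter 3: $1,705.07 +$47.74 interest = $1,752.81; pay $274.10 → $1,478.71
Quarter 4: $1,478.71 +$41.40 interest = $1,520.11; pay $320.28 → $1,199.83
Quarter 5: $1,199.83 +$33.60 interest = $1,233.43; pay $366.46 → $866.97
Quarter 6: $866.97 +$24.28 interest = $891.25; pay $412.64 → $478.61
Quarter 7: $478.61 +$13.40 interest = $492.01; pay $458.82 → $33.19
Quarter 8: $33.19 +$0.93 interest = $34.12; pay $34.12 → $0.00
Balance reaches $0.00 in quarter 8.

8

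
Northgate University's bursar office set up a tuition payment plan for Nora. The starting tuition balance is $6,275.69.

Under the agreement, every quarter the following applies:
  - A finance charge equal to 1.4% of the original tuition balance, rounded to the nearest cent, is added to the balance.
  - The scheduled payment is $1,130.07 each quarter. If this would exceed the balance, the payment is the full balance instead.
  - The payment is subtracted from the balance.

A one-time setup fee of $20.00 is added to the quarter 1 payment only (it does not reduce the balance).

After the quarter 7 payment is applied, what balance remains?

$0.00

# | Opening | Interest | Payment | Fee | End bal
1 | $6,275.69 | $87.86 | $1,130.07 | $20.00 | $5,233.48
2 | $5,233.48 | $87.86 | $1,130.07 | — | $4,191.27
3 | $4,191.27 | $87.86 | $1,130.07 | — | $3,149.06
4 | $3,149.06 | $87.86 | $1,130.07 | — | $2,106.85
5 | $2,106.85 | $87.86 | $1,130.07 | — | $1,064.64
6 | $1,064.64 | $87.86 | $1,130.07 | — | $22.43
7 | $22.43 | $87.86 | $110.29 | — | $0.00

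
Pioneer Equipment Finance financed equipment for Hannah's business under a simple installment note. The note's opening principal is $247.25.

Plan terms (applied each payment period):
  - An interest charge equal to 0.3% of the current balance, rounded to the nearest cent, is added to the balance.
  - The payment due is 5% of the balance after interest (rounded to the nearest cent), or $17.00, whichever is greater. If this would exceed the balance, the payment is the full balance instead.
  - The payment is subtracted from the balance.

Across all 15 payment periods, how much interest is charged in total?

$5.96

# | Opening | Interest | Payment | End bal
1 | $247.25 | $0.74 | $17.00 | $230.99
2 | $230.99 | $0.69 | $17.00 | $214.68
3 | $214.68 | $0.64 | $17.00 | $198.32
4 | $198.32 | $0.59 | $17.00 | $181.91
5 | $181.91 | $0.55 | $17.00 | $165.46
6 | $165.46 | $0.50 | $17.00 | $148.96
7 | $148.96 | $0.45 | $17.00 | $132.41
8 | $132.41 | $0.40 | $17.00 | $115.81
9 | $115.81 | $0.35 | $17.00 | $99.16
10 | $99.16 | $0.30 | $17.00 | $82.46
11 | $82.46 | $0.25 | $17.00 | $65.71
12 | $65.71 | $0.20 | $17.00 | $48.91
13 | $48.91 | $0.15 | $17.00 | $32.06
14 | $32.06 | $0.10 | $17.00 | $15.16
15 | $15.16 | $0.05 | $15.21 | $0.00
Total interest: $0.74 + $0.69 + $0.64 + $0.59 + $0.55 + $0.50 + $0.45 + $0.40 + $0.35 + $0.30 + $0.25 + $0.20 + $0.15 + $0.10 + $0.05 = $5.96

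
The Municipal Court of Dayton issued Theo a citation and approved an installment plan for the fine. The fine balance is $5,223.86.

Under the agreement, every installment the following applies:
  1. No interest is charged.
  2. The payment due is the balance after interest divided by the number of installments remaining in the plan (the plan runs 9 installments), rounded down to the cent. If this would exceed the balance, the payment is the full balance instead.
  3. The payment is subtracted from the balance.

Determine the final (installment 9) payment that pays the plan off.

Installment 1: $5,223.86 − $580.42 → $4,643.44
Installment 2: $4,643.44 − $580.43 → $4,063.01
Installment 3: $4,063.01 − $580.43 → $3,482.58
Installment 4: $3,482.58 − $580.43 → $2,902.15
Installment 5: $2,902.15 − $580.43 → $2,321.72
Installment 6: $2,321.72 − $580.43 → $1,741.29
Installment 7: $1,741.29 − $580.43 → $1,160.86
Installment 8: $1,160.86 − $580.43 → $580.43
Installment 9: $580.43 − $580.43 → $0.00

$580.43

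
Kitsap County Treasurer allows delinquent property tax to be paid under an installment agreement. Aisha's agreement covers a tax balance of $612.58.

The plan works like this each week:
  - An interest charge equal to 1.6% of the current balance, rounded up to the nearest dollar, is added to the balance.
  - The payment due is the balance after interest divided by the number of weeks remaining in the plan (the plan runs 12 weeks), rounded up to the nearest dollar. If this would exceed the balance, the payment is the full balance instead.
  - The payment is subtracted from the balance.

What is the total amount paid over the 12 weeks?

Week 1: opening $612.58; interest $10.00 → $622.58; payment $52.00; balance $570.58
Week 2: opening $570.58; interest $10.00 → $580.58; payment $53.00; balance $527.58
Week 3: opening $527.58; interest $9.00 → $536.58; payment $54.00; balance $482.58
Week 4: opening $482.58; interest $8.00 → $490.58; payment $55.00; balance $435.58
Week 5: opening $435.58; interest $7.00 → $442.58; payment $56.00; balance $386.58
Week 6: opening $386.58; interest $7.00 → $393.58; payment $57.00; balance $336.58
Week 7: opening $336.58; interest $6.00 → $342.58; payment $58.00; balance $284.58
Week 8: opening $284.58; interest $5.00 → $289.58; payment $58.00; balance $231.58
Week 9: opening $231.58; interest $4.00 → $235.58; payment $59.00; balance $176.58
Week 10: opening $176.58; interest $3.00 → $179.58; payment $60.00; balance $119.58
Week 11: opening $119.58; interest $2.00 → $121.58; payment $61.00; balance $60.58
Week 12: opening $60.58; interest $1.00 → $61.58; payment $61.58; balance $0.00
Total paid: $684.58

$684.58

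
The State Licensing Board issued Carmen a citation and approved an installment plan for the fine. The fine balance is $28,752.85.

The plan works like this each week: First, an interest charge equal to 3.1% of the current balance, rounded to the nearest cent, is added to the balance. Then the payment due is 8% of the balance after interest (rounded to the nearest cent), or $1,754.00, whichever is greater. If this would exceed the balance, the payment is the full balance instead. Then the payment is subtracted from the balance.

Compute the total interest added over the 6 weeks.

Week 1: opening $28,752.85; interest $891.34 → $29,644.19; payment $2,371.54; balance $27,272.65
Week 2: opening $27,272.65; interest $845.45 → $28,118.10; payment $2,249.45; balance $25,868.65
Week 3: opening $25,868.65; interest $801.93 → $26,670.58; payment $2,133.65; balance $24,536.93
Week 4: opening $24,536.93; interest $760.64 → $25,297.57; payment $2,023.81; balance $23,273.76
Week 5: opening $23,273.76; interest $721.49 → $23,995.25; payment $1,919.62; balance $22,075.63
Week 6: opening $22,075.63; interest $684.34 → $22,759.97; payment $1,820.80; balance $20,939.17
Total interest: $891.34 + $845.45 + $801.93 + $760.64 + $721.49 + $684.34 = $4,705.19

$4,705.19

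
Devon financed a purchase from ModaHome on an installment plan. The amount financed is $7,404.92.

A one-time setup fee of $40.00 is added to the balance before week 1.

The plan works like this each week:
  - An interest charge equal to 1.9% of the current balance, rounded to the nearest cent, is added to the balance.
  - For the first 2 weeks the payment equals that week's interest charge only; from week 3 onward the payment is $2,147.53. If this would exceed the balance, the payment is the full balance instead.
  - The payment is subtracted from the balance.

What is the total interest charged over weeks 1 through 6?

# | Opening | Interest | Payment | End bal
1 | $7,444.92 | $141.45 | $141.45 | $7,444.92
2 | $7,444.92 | $141.45 | $141.45 | $7,444.92
3 | $7,444.92 | $141.45 | $2,147.53 | $5,438.84
4 | $5,438.84 | $103.34 | $2,147.53 | $3,394.65
5 | $3,394.65 | $64.50 | $2,147.53 | $1,311.62
6 | $1,311.62 | $24.92 | $1,336.54 | $0.00
Total interest: $141.45 + $141.45 + $141.45 + $103.34 + $64.50 + $24.92 = $617.11

$617.11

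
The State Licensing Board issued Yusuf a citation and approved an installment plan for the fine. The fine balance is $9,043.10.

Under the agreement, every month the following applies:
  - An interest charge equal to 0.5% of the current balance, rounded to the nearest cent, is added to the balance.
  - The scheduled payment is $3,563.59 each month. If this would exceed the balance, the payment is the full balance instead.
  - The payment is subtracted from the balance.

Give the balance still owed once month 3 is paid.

Month 1: $9,043.10 +$45.22 interest = $9,088.32; pay $3,563.59 → $5,524.73
Month 2: $5,524.73 +$27.62 interest = $5,552.35; pay $3,563.59 → $1,988.76
Month 3: $1,988.76 +$9.94 interest = $1,998.70; pay $1,998.70 → $0.00

$0.00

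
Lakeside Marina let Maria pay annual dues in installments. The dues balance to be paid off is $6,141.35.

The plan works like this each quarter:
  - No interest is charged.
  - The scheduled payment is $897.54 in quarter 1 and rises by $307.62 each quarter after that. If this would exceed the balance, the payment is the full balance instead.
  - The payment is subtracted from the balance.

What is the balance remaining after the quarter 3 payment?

$2,525.87

Quarter 1: opening $6,141.35; payment $897.54; balance $5,243.81
Quarter 2: opening $5,243.81; payment $1,205.16; balance $4,038.65
Quarter 3: opening $4,038.65; payment $1,512.78; balance $2,525.87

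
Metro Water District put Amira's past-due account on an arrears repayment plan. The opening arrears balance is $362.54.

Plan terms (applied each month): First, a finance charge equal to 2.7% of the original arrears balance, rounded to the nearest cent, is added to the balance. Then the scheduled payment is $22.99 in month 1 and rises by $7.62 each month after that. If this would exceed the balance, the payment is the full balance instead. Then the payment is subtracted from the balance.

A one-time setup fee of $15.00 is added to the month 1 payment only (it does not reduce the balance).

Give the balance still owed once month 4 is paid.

# | Opening | Interest | Payment | Fee | End bal
1 | $362.54 | $9.79 | $22.99 | $15.00 | $349.34
2 | $349.34 | $9.79 | $30.61 | — | $328.52
3 | $328.52 | $9.79 | $38.23 | — | $300.08
4 | $300.08 | $9.79 | $45.85 | — | $264.02

$264.02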